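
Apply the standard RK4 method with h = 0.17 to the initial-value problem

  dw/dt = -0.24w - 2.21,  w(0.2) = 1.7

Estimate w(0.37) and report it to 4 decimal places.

1.2639

RK4: k1 = f(t_n, w_n); k2 = f(t_n + h/2, w_n + (h/2)·k1); k3 = f(t_n + h/2, w_n + (h/2)·k2); k4 = f(t_n + h, w_n + h·k3); w_{n+1} = w_n + (h/6)·(k1 + 2k2 + 2k3 + k4).
t=0.200000, w=1.700000:
  k1 = f(0.200000, 1.700000) = -2.618000
  k2 = f(0.285000, 1.477470) = -2.564593
  k3 = f(0.285000, 1.482010) = -2.565682
  k4 = f(0.370000, 1.263834) = -2.513320
  w ← 1.700000 + (0.17/6)·(k1 + 2k2 + 2k3 + k4) = 1.263897
w(0.37) ≈ 1.2639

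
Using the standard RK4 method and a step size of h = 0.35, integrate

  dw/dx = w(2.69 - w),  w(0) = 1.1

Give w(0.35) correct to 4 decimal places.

RK4: k1 = f(x_n, w_n); k2 = f(x_n + h/2, w_n + (h/2)·k1); k3 = f(x_n + h/2, w_n + (h/2)·k2); k4 = f(x_n + h, w_n + h·k3); w_{n+1} = w_n + (h/6)·(k1 + 2k2 + 2k3 + k4).
x=0.000000, w=1.100000:
  k1 = f(0.000000, 1.100000) = 1.749000
  k2 = f(0.175000, 1.406075) = 1.805295
  k3 = f(0.175000, 1.415927) = 1.803994
  k4 = f(0.350000, 1.731398) = 1.659722
  w ← 1.100000 + (0.35/6)·(k1 + 2k2 + 2k3 + k4) = 1.719926
w(0.35) ≈ 1.7199

1.7199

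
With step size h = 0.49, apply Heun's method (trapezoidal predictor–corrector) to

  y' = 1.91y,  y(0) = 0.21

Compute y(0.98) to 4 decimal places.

Heun: k1 = f(t_n, y_n); k2 = f(t_n + h, y_n + h·k1); y_{n+1} = y_n + (h/2)·(k1 + k2).
t=0.000000, y=0.210000:
  k1 = f(0.000000, 0.210000) = 0.401100
  k2 = f(0.490000, 0.406539) = 0.776489
  y ← 0.210000 + (0.49/2)·(0.401100 + 0.776489) = 0.498509
t=0.490000, y=0.498509:
  k1 = f(0.490000, 0.498509) = 0.952153
  k2 = f(0.980000, 0.965064) = 1.843273
  y ← 0.498509 + (0.49/2)·(0.952153 + 1.843273) = 1.183389
y(0.98) ≈ 1.1834

1.1834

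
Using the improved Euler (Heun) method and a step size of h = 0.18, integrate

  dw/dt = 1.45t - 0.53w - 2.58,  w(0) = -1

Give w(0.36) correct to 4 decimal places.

Heun: k1 = f(t_n, w_n); k2 = f(t_n + h, w_n + h·k1); w_{n+1} = w_n + (h/2)·(k1 + k2).
t=0.000000, w=-1.000000:
  k1 = f(0.000000, -1.000000) = -2.050000
  k2 = f(0.180000, -1.369000) = -1.593430
  w ← -1.000000 + (0.18/2)·(-2.050000 + (-1.593430)) = -1.327909
t=0.180000, w=-1.327909:
  k1 = f(0.180000, -1.327909) = -1.615208
  k2 = f(0.360000, -1.618646) = -1.200118
  w ← -1.327909 + (0.18/2)·(-1.615208 + (-1.200118)) = -1.581288
w(0.36) ≈ -1.5813

-1.5813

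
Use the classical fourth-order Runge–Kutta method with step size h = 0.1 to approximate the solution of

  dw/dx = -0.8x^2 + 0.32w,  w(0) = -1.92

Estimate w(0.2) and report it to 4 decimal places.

-2.0491

RK4: k1 = f(x_n, w_n); k2 = f(x_n + h/2, w_n + (h/2)·k1); k3 = f(x_n + h/2, w_n + (h/2)·k2); k4 = f(x_n + h, w_n + h·k3); w_{n+1} = w_n + (h/6)·(k1 + 2k2 + 2k3 + k4).
x=0.000000, w=-1.920000:
  k1 = f(0.000000, -1.920000) = -0.614400
  k2 = f(0.050000, -1.950720) = -0.626230
  k3 = f(0.050000, -1.951312) = -0.626420
  k4 = f(0.100000, -1.982642) = -0.642445
  w ← -1.920000 + (0.1/6)·(k1 + 2k2 + 2k3 + k4) = -1.982702
x=0.100000, w=-1.982702:
  k1 = f(0.100000, -1.982702) = -0.642465
  k2 = f(0.150000, -2.014826) = -0.662744
  k3 = f(0.150000, -2.015840) = -0.663069
  k4 = f(0.200000, -2.049009) = -0.687683
  w ← -1.982702 + (0.1/6)·(k1 + 2k2 + 2k3 + k4) = -2.049065
w(0.2) ≈ -2.0491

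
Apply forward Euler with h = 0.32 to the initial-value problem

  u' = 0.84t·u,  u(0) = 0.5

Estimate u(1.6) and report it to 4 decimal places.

1.0761

Euler: u_{n+1} = u_n + h·f(t_n, u_n).
t=0.000000, u=0.500000: f=0.000000 → u ← 0.500000 + 0.32·0.000000 = 0.500000
t=0.320000, u=0.500000: f=0.134400 → u ← 0.500000 + 0.32·0.134400 = 0.543008
t=0.640000, u=0.543008: f=0.291921 → u ← 0.543008 + 0.32·0.291921 = 0.636423
t=0.960000, u=0.636423: f=0.513211 → u ← 0.636423 + 0.32·0.513211 = 0.800650
t=1.280000, u=0.800650: f=0.860859 → u ← 0.800650 + 0.32·0.860859 = 1.076125
u(1.6) ≈ 1.0761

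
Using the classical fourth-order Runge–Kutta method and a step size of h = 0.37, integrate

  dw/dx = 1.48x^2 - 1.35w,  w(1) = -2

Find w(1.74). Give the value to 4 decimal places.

0.7109

RK4: k1 = f(x_n, w_n); k2 = f(x_n + h/2, w_n + (h/2)·k1); k3 = f(x_n + h/2, w_n + (h/2)·k2); k4 = f(x_n + h, w_n + h·k3); w_{n+1} = w_n + (h/6)·(k1 + 2k2 + 2k3 + k4).
x=1.000000, w=-2.000000:
  k1 = f(1.000000, -2.000000) = 4.180000
  k2 = f(1.185000, -1.226700) = 3.734298
  k3 = f(1.185000, -1.309155) = 3.845612
  k4 = f(1.370000, -0.577124) = 3.556929
  w ← -2.000000 + (0.37/6)·(k1 + 2k2 + 2k3 + k4) = -0.588034
x=1.370000, w=-0.588034:
  k1 = f(1.370000, -0.588034) = 3.571658
  k2 = f(1.555000, 0.072723) = 3.480501
  k3 = f(1.555000, 0.055859) = 3.503267
  k4 = f(1.740000, 0.708175) = 3.524812
  w ← -0.588034 + (0.37/6)·(k1 + 2k2 + 2k3 + k4) = 0.710913
w(1.74) ≈ 0.7109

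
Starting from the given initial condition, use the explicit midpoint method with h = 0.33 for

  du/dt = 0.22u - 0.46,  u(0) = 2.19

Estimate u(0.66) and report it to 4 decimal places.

Midpoint: k1 = f(t_n, u_n); k2 = f(t_n + h/2, u_n + (h/2)·k1); u_{n+1} = u_n + h·k2.
t=0.000000, u=2.190000:
  k1 = f(0.000000, 2.190000) = 0.021800
  k2 = f(0.165000, 2.193597) = 0.022591
  u ← 2.190000 + 0.33·0.022591 = 2.197455
t=0.330000, u=2.197455:
  k1 = f(0.330000, 2.197455) = 0.023440
  k2 = f(0.495000, 2.201323) = 0.024291
  u ← 2.197455 + 0.33·0.024291 = 2.205471
u(0.66) ≈ 2.2055

2.2055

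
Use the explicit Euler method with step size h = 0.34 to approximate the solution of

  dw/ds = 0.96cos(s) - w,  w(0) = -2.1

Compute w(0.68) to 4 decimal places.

-0.3916

Euler: w_{n+1} = w_n + h·f(s_n, w_n).
s=0.000000, w=-2.100000: f=3.060000 → w ← -2.100000 + 0.34·3.060000 = -1.059600
s=0.340000, w=-1.059600: f=1.964644 → w ← -1.059600 + 0.34·1.964644 = -0.391621
w(0.68) ≈ -0.3916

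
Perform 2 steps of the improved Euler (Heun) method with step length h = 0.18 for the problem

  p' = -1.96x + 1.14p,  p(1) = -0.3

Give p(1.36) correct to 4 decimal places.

Heun: k1 = f(x_n, p_n); k2 = f(x_n + h, p_n + h·k1); p_{n+1} = p_n + (h/2)·(k1 + k2).
x=1.000000, p=-0.300000:
  k1 = f(1.000000, -0.300000) = -2.302000
  k2 = f(1.180000, -0.714360) = -3.127170
  p ← -0.300000 + (0.18/2)·(-2.302000 + (-3.127170)) = -0.788625
x=1.180000, p=-0.788625:
  k1 = f(1.180000, -0.788625) = -3.211833
  k2 = f(1.360000, -1.366755) = -4.223701
  p ← -0.788625 + (0.18/2)·(-3.211833 + (-4.223701)) = -1.457823
p(1.36) ≈ -1.4578

-1.4578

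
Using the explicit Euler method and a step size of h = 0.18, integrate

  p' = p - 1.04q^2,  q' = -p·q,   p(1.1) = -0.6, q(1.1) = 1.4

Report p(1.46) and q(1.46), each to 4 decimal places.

Euler on (p,q): p_{n+1} = p_n + h·p', q_{n+1} = q_n + h·q'.
1.100000: (-0.600000, 1.400000); f=(-2.638400, 0.840000) → (-1.074912, 1.551200)
1.280000: (-1.074912, 1.551200); f=(-3.577382, 1.667403) → (-1.718841, 1.851333)
(p(1.46), q(1.46)) ≈ (-1.7188, 1.8513)

-1.7188, 1.8513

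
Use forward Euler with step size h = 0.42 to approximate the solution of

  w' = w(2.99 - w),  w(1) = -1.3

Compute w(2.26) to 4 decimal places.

-110.9540

Euler: w_{n+1} = w_n + h·f(x_n, w_n).
x=1.000000, w=-1.300000: f=-5.577000 → w ← -1.300000 + 0.42·(-5.577000) = -3.642340
x=1.420000, w=-3.642340: f=-24.157237 → w ← -3.642340 + 0.42·(-24.157237) = -13.788380
x=1.840000, w=-13.788380: f=-231.346669 → w ← -13.788380 + 0.42·(-231.346669) = -110.953981
w(2.26) ≈ -110.9540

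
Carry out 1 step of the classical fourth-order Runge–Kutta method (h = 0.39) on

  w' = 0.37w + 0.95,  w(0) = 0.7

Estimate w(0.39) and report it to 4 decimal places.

1.2072

RK4: k1 = f(x_n, w_n); k2 = f(x_n + h/2, w_n + (h/2)·k1); k3 = f(x_n + h/2, w_n + (h/2)·k2); k4 = f(x_n + h, w_n + h·k3); w_{n+1} = w_n + (h/6)·(k1 + 2k2 + 2k3 + k4).
x=0.000000, w=0.700000:
  k1 = f(0.000000, 0.700000) = 1.209000
  k2 = f(0.195000, 0.935755) = 1.296229
  k3 = f(0.195000, 0.952765) = 1.302523
  k4 = f(0.390000, 1.207984) = 1.396954
  w ← 0.700000 + (0.39/6)·(k1 + 2k2 + 2k3 + k4) = 1.207225
w(0.39) ≈ 1.2072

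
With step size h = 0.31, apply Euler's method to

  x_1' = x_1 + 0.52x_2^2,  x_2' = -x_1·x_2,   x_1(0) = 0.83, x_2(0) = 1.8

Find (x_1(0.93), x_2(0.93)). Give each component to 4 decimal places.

3.2119, 0.1722

Euler on (x_1,x_2): x_1_{n+1} = x_1_n + h·x_1', x_2_{n+1} = x_2_n + h·x_2'.
0.000000: (0.830000, 1.800000); f=(2.514800, -1.494000) → (1.609588, 1.336860)
0.310000: (1.609588, 1.336860); f=(2.538929, -2.151794) → (2.396656, 0.669804)
0.620000: (2.396656, 0.669804); f=(2.629947, -1.605290) → (3.211940, 0.172164)
(x_1(0.93), x_2(0.93)) ≈ (3.2119, 0.1722)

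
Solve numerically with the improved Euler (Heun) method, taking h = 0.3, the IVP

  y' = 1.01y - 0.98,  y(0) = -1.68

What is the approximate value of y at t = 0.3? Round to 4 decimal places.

-2.6047

Heun: k1 = f(t_n, y_n); k2 = f(t_n + h, y_n + h·k1); y_{n+1} = y_n + (h/2)·(k1 + k2).
t=0.000000, y=-1.680000:
  k1 = f(0.000000, -1.680000) = -2.676800
  k2 = f(0.300000, -2.483040) = -3.487870
  y ← -1.680000 + (0.3/2)·(-2.676800 + (-3.487870)) = -2.604701
y(0.3) ≈ -2.6047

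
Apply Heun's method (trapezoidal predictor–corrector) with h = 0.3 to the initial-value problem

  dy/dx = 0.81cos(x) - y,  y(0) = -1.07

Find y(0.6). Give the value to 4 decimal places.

-0.2625

Heun: k1 = f(x_n, y_n); k2 = f(x_n + h, y_n + h·k1); y_{n+1} = y_n + (h/2)·(k1 + k2).
x=0.000000, y=-1.070000:
  k1 = f(0.000000, -1.070000) = 1.880000
  k2 = f(0.300000, -0.506000) = 1.279823
  y ← -1.070000 + (0.3/2)·(1.880000 + 1.279823) = -0.596027
x=0.300000, y=-0.596027:
  k1 = f(0.300000, -0.596027) = 1.369849
  k2 = f(0.600000, -0.185072) = 0.853594
  y ← -0.596027 + (0.3/2)·(1.369849 + 0.853594) = -0.262510
y(0.6) ≈ -0.2625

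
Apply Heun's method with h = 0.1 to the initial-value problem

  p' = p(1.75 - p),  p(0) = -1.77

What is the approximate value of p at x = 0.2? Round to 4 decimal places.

-4.1397

Heun: k1 = f(x_n, p_n); k2 = f(x_n + h, p_n + h·k1); p_{n+1} = p_n + (h/2)·(k1 + k2).
x=0.000000, p=-1.770000:
  k1 = f(0.000000, -1.770000) = -6.230400
  k2 = f(0.100000, -2.393040) = -9.914460
  p ← -1.770000 + (0.1/2)·(-6.230400 + (-9.914460)) = -2.577243
x=0.100000, p=-2.577243:
  k1 = f(0.100000, -2.577243) = -11.152357
  k2 = f(0.200000, -3.692479) = -20.096237
  p ← -2.577243 + (0.1/2)·(-11.152357 + (-20.096237)) = -4.139673
p(0.2) ≈ -4.1397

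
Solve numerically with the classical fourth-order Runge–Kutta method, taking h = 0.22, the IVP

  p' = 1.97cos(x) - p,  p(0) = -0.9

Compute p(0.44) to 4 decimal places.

0.0967

RK4: k1 = f(x_n, p_n); k2 = f(x_n + h/2, p_n + (h/2)·k1); k3 = f(x_n + h/2, p_n + (h/2)·k2); k4 = f(x_n + h, p_n + h·k3); p_{n+1} = p_n + (h/6)·(k1 + 2k2 + 2k3 + k4).
x=0.000000, p=-0.900000:
  k1 = f(0.000000, -0.900000) = 2.870000
  k2 = f(0.110000, -0.584300) = 2.542394
  k3 = f(0.110000, -0.620337) = 2.578430
  k4 = f(0.220000, -0.332745) = 2.255263
  p ← -0.900000 + (0.22/6)·(k1 + 2k2 + 2k3 + k4) = -0.336547
x=0.220000, p=-0.336547:
  k1 = f(0.220000, -0.336547) = 2.259065
  k2 = f(0.330000, -0.088050) = 1.951753
  k3 = f(0.330000, -0.121854) = 1.985557
  k4 = f(0.440000, 0.100276) = 1.682085
  p ← -0.336547 + (0.22/6)·(k1 + 2k2 + 2k3 + k4) = 0.096698
p(0.44) ≈ 0.0967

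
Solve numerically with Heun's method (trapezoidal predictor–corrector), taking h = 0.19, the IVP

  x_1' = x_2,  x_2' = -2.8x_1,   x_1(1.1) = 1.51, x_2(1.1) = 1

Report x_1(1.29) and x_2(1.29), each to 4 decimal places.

1.6237, 0.1461

Heun on (x_1,x_2): k1 = f(t_n, state_n); k2 = f(t_n + h, state_n + h·k1); state_{n+1} = state_n + (h/2)·(k1 + k2).
1.100000: (1.510000, 1.000000)
  k1 = (1.000000, -4.228000)
  predictor → (1.700000, 0.196680)
  k2 = (0.196680, -4.760000)
  → (1.623685, 0.146140)
(x_1(1.29), x_2(1.29)) ≈ (1.6237, 0.1461)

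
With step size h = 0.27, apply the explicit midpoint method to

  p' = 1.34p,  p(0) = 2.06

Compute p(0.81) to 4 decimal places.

5.9892

Midpoint: k1 = f(x_n, p_n); k2 = f(x_n + h/2, p_n + (h/2)·k1); p_{n+1} = p_n + h·k2.
x=0.000000, p=2.060000:
  k1 = f(0.000000, 2.060000) = 2.760400
  k2 = f(0.135000, 2.432654) = 3.259756
  p ← 2.060000 + 0.27·3.259756 = 2.940134
x=0.270000, p=2.940134:
  k1 = f(0.270000, 2.940134) = 3.939780
  k2 = f(0.405000, 3.472004) = 4.652486
  p ← 2.940134 + 0.27·4.652486 = 4.196305
x=0.540000, p=4.196305:
  k1 = f(0.540000, 4.196305) = 5.623049
  k2 = f(0.675000, 4.955417) = 6.640259
  p ← 4.196305 + 0.27·6.640259 = 5.989175
p(0.81) ≈ 5.9892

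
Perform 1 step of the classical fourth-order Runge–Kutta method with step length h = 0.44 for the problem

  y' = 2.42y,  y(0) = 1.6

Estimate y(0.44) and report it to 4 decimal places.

4.6184

RK4: k1 = f(x_n, y_n); k2 = f(x_n + h/2, y_n + (h/2)·k1); k3 = f(x_n + h/2, y_n + (h/2)·k2); k4 = f(x_n + h, y_n + h·k3); y_{n+1} = y_n + (h/6)·(k1 + 2k2 + 2k3 + k4).
x=0.000000, y=1.600000:
  k1 = f(0.000000, 1.600000) = 3.872000
  k2 = f(0.220000, 2.451840) = 5.933453
  k3 = f(0.220000, 2.905360) = 7.030970
  k4 = f(0.440000, 4.693627) = 11.358577
  y ← 1.600000 + (0.44/6)·(k1 + 2k2 + 2k3 + k4) = 4.618358
y(0.44) ≈ 4.6184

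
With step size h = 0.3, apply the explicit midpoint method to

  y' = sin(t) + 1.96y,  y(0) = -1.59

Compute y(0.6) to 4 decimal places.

Midpoint: k1 = f(t_n, y_n); k2 = f(t_n + h/2, y_n + (h/2)·k1); y_{n+1} = y_n + h·k2.
t=0.000000, y=-1.590000:
  k1 = f(0.000000, -1.590000) = -3.116400
  k2 = f(0.150000, -2.057460) = -3.883183
  y ← -1.590000 + 0.3·(-3.883183) = -2.754955
t=0.300000, y=-2.754955:
  k1 = f(0.300000, -2.754955) = -5.104192
  k2 = f(0.450000, -3.520584) = -6.465379
  y ← -2.754955 + 0.3·(-6.465379) = -4.694569
y(0.6) ≈ -4.6946

-4.6946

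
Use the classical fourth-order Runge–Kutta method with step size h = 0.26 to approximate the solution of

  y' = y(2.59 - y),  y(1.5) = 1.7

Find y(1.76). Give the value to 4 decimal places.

RK4: k1 = f(x_n, y_n); k2 = f(x_n + h/2, y_n + (h/2)·k1); k3 = f(x_n + h/2, y_n + (h/2)·k2); k4 = f(x_n + h, y_n + h·k3); y_{n+1} = y_n + (h/6)·(k1 + 2k2 + 2k3 + k4).
x=1.500000, y=1.700000:
  k1 = f(1.500000, 1.700000) = 1.513000
  k2 = f(1.630000, 1.896690) = 1.314994
  k3 = f(1.630000, 1.870949) = 1.345307
  k4 = f(1.760000, 2.049780) = 1.107332
  y ← 1.700000 + (0.26/6)·(k1 + 2k2 + 2k3 + k4) = 2.044107
y(1.76) ≈ 2.0441

2.0441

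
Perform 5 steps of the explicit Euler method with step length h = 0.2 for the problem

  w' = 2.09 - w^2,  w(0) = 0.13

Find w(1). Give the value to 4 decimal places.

1.3838

Euler: w_{n+1} = w_n + h·f(t_n, w_n).
t=0.000000, w=0.130000: f=2.073100 → w ← 0.130000 + 0.2·2.073100 = 0.544620
t=0.200000, w=0.544620: f=1.793389 → w ← 0.544620 + 0.2·1.793389 = 0.903298
t=0.400000, w=0.903298: f=1.274053 → w ← 0.903298 + 0.2·1.274053 = 1.158108
t=0.600000, w=1.158108: f=0.748785 → w ← 1.158108 + 0.2·0.748785 = 1.307865
t=0.800000, w=1.307865: f=0.379488 → w ← 1.307865 + 0.2·0.379488 = 1.383763
w(1) ≈ 1.3838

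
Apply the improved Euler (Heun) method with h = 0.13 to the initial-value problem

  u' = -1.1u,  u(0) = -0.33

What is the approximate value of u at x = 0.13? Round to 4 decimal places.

Heun: k1 = f(x_n, u_n); k2 = f(x_n + h, u_n + h·k1); u_{n+1} = u_n + (h/2)·(k1 + k2).
x=0.000000, u=-0.330000:
  k1 = f(0.000000, -0.330000) = 0.363000
  k2 = f(0.130000, -0.282810) = 0.311091
  u ← -0.330000 + (0.13/2)·(0.363000 + 0.311091) = -0.286184
u(0.13) ≈ -0.2862

-0.2862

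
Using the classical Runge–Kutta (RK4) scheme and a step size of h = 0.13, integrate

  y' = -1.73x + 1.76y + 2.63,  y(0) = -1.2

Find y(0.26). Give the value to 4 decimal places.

-1.0977

RK4: k1 = f(x_n, y_n); k2 = f(x_n + h/2, y_n + (h/2)·k1); k3 = f(x_n + h/2, y_n + (h/2)·k2); k4 = f(x_n + h, y_n + h·k3); y_{n+1} = y_n + (h/6)·(k1 + 2k2 + 2k3 + k4).
x=0.000000, y=-1.200000:
  k1 = f(0.000000, -1.200000) = 0.518000
  k2 = f(0.065000, -1.166330) = 0.464809
  k3 = f(0.065000, -1.169787) = 0.458724
  k4 = f(0.130000, -1.140366) = 0.398056
  y ← -1.200000 + (0.13/6)·(k1 + 2k2 + 2k3 + k4) = -1.140132
x=0.130000, y=-1.140132:
  k1 = f(0.130000, -1.140132) = 0.398467
  k2 = f(0.195000, -1.114232) = 0.331602
  k3 = f(0.195000, -1.118578) = 0.323952
  k4 = f(0.260000, -1.098019) = 0.247687
  y ← -1.140132 + (0.13/6)·(k1 + 2k2 + 2k3 + k4) = -1.097725
y(0.26) ≈ -1.0977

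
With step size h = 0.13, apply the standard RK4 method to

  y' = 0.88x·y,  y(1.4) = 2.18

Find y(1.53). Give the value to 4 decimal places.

2.5778

RK4: k1 = f(x_n, y_n); k2 = f(x_n + h/2, y_n + (h/2)·k1); k3 = f(x_n + h/2, y_n + (h/2)·k2); k4 = f(x_n + h, y_n + h·k3); y_{n+1} = y_n + (h/6)·(k1 + 2k2 + 2k3 + k4).
x=1.400000, y=2.180000:
  k1 = f(1.400000, 2.180000) = 2.685760
  k2 = f(1.465000, 2.354574) = 3.035517
  k3 = f(1.465000, 2.377309) = 3.064826
  k4 = f(1.530000, 2.578427) = 3.471595
  y ← 2.180000 + (0.13/6)·(k1 + 2k2 + 2k3 + k4) = 2.577758
y(1.53) ≈ 2.5778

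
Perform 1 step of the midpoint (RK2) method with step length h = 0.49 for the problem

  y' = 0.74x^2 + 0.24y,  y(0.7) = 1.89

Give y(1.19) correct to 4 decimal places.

Midpoint: k1 = f(x_n, y_n); k2 = f(x_n + h/2, y_n + (h/2)·k1); y_{n+1} = y_n + h·k2.
x=0.700000, y=1.890000:
  k1 = f(0.700000, 1.890000) = 0.816200
  k2 = f(0.945000, 2.089969) = 1.162431
  y ← 1.890000 + 0.49·1.162431 = 2.459591
y(1.19) ≈ 2.4596

2.4596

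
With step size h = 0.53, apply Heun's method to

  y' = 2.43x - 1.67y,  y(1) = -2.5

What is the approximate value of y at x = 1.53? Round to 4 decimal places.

-0.2073

Heun: k1 = f(x_n, y_n); k2 = f(x_n + h, y_n + h·k1); y_{n+1} = y_n + (h/2)·(k1 + k2).
x=1.000000, y=-2.500000:
  k1 = f(1.000000, -2.500000) = 6.605000
  k2 = f(1.530000, 1.000650) = 2.046814
  y ← -2.500000 + (0.53/2)·(6.605000 + 2.046814) = -0.207269
y(1.53) ≈ -0.2073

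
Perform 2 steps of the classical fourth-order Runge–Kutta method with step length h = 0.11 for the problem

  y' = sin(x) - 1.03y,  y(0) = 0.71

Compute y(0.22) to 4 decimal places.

0.5884

RK4: k1 = f(x_n, y_n); k2 = f(x_n + h/2, y_n + (h/2)·k1); k3 = f(x_n + h/2, y_n + (h/2)·k2); k4 = f(x_n + h, y_n + h·k3); y_{n+1} = y_n + (h/6)·(k1 + 2k2 + 2k3 + k4).
x=0.000000, y=0.710000:
  k1 = f(0.000000, 0.710000) = -0.731300
  k2 = f(0.055000, 0.669778) = -0.634900
  k3 = f(0.055000, 0.675081) = -0.640361
  k4 = f(0.110000, 0.639560) = -0.548969
  y ← 0.710000 + (0.11/6)·(k1 + 2k2 + 2k3 + k4) = 0.639769
x=0.110000, y=0.639769:
  k1 = f(0.110000, 0.639769) = -0.549184
  k2 = f(0.165000, 0.609564) = -0.463598
  k3 = f(0.165000, 0.614271) = -0.468447
  k4 = f(0.220000, 0.588240) = -0.387657
  y ← 0.639769 + (0.11/6)·(k1 + 2k2 + 2k3 + k4) = 0.588418
y(0.22) ≈ 0.5884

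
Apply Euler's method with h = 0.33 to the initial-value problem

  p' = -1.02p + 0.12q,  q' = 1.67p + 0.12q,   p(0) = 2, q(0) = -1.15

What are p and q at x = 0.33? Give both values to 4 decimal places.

1.2813, -0.0933

Euler on (p,q): p_{n+1} = p_n + h·p', q_{n+1} = q_n + h·q'.
0.000000: (2.000000, -1.150000); f=(-2.178000, 3.202000) → (1.281260, -0.093340)
(p(0.33), q(0.33)) ≈ (1.2813, -0.0933)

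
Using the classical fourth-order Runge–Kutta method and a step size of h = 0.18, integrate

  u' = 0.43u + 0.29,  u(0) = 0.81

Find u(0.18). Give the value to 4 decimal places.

RK4: k1 = f(x_n, u_n); k2 = f(x_n + h/2, u_n + (h/2)·k1); k3 = f(x_n + h/2, u_n + (h/2)·k2); k4 = f(x_n + h, u_n + h·k3); u_{n+1} = u_n + (h/6)·(k1 + 2k2 + 2k3 + k4).
x=0.000000, u=0.810000:
  k1 = f(0.000000, 0.810000) = 0.638300
  k2 = f(0.090000, 0.867447) = 0.663002
  k3 = f(0.090000, 0.869670) = 0.663958
  k4 = f(0.180000, 0.929512) = 0.689690
  u ← 0.810000 + (0.18/6)·(k1 + 2k2 + 2k3 + k4) = 0.929457
u(0.18) ≈ 0.9295

0.9295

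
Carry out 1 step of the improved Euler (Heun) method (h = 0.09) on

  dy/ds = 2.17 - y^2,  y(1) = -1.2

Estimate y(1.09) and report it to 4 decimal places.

-1.1274

Heun: k1 = f(s_n, y_n); k2 = f(s_n + h, y_n + h·k1); y_{n+1} = y_n + (h/2)·(k1 + k2).
s=1.000000, y=-1.200000:
  k1 = f(1.000000, -1.200000) = 0.730000
  k2 = f(1.090000, -1.134300) = 0.883364
  y ← -1.200000 + (0.09/2)·(0.730000 + 0.883364) = -1.127399
y(1.09) ≈ -1.1274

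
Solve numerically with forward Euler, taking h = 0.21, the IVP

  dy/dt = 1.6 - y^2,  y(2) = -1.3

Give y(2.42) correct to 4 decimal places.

-1.3482

Euler: y_{n+1} = y_n + h·f(t_n, y_n).
t=2.000000, y=-1.300000: f=-0.090000 → y ← -1.300000 + 0.21·(-0.090000) = -1.318900
t=2.210000, y=-1.318900: f=-0.139497 → y ← -1.318900 + 0.21·(-0.139497) = -1.348194
y(2.42) ≈ -1.3482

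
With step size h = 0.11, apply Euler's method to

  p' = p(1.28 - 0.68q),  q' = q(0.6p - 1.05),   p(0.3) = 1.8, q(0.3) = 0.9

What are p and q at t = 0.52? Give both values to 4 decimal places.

2.0738, 0.9138

Euler on (p,q): p_{n+1} = p_n + h·p', q_{n+1} = q_n + h·q'.
0.300000: (1.800000, 0.900000); f=(1.202400, 0.027000) → (1.932264, 0.902970)
0.410000: (1.932264, 0.902970); f=(1.286850, 0.098747) → (2.073817, 0.913832)
(p(0.52), q(0.52)) ≈ (2.0738, 0.9138)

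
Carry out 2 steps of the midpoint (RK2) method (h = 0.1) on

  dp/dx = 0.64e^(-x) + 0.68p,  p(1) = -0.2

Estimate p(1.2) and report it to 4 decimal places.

Midpoint: k1 = f(x_n, p_n); k2 = f(x_n + h/2, p_n + (h/2)·k1); p_{n+1} = p_n + h·k2.
x=1.000000, p=-0.200000:
  k1 = f(1.000000, -0.200000) = 0.099443
  k2 = f(1.050000, -0.195028) = 0.091341
  p ← -0.200000 + 0.1·0.091341 = -0.190866
x=1.100000, p=-0.190866:
  k1 = f(1.100000, -0.190866) = 0.083249
  k2 = f(1.150000, -0.186703) = 0.075689
  p ← -0.190866 + 0.1·0.075689 = -0.183297
p(1.2) ≈ -0.1833

-0.1833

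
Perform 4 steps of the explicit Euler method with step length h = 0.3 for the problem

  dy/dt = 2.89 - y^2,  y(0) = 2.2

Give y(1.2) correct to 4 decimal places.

1.7000

Euler: y_{n+1} = y_n + h·f(t_n, y_n).
t=0.000000, y=2.200000: f=-1.950000 → y ← 2.200000 + 0.3·(-1.950000) = 1.615000
t=0.300000, y=1.615000: f=0.281775 → y ← 1.615000 + 0.3·0.281775 = 1.699533
t=0.600000, y=1.699533: f=0.001589 → y ← 1.699533 + 0.3·0.001589 = 1.700009
t=0.900000, y=1.700009: f=-0.000032 → y ← 1.700009 + 0.3·(-0.000032) = 1.700000
y(1.2) ≈ 1.7000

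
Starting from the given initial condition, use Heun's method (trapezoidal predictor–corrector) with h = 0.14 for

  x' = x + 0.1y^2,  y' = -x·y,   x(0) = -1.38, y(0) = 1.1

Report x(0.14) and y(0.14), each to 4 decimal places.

-1.5650, 1.3492

Heun on (x,y): k1 = f(t_n, state_n); k2 = f(t_n + h, state_n + h·k1); state_{n+1} = state_n + (h/2)·(k1 + k2).
0.000000: (-1.380000, 1.100000)
  k1 = (-1.259000, 1.518000)
  predictor → (-1.556260, 1.312520)
  k2 = (-1.383989, 2.042622)
  → (-1.565009, 1.349244)
(x(0.14), y(0.14)) ≈ (-1.5650, 1.3492)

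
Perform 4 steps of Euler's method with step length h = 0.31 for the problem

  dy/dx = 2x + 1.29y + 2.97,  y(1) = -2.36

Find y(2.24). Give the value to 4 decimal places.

Euler: y_{n+1} = y_n + h·f(x_n, y_n).
x=1.000000, y=-2.360000: f=1.925600 → y ← -2.360000 + 0.31·1.925600 = -1.763064
x=1.310000, y=-1.763064: f=3.315647 → y ← -1.763064 + 0.31·3.315647 = -0.735213
x=1.620000, y=-0.735213: f=5.261575 → y ← -0.735213 + 0.31·5.261575 = 0.895875
x=1.930000, y=0.895875: f=7.985679 → y ← 0.895875 + 0.31·7.985679 = 3.371435
y(2.24) ≈ 3.3714

3.3714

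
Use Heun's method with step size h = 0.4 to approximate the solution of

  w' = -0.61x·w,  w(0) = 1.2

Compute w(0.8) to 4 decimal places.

0.9852

Heun: k1 = f(x_n, w_n); k2 = f(x_n + h, w_n + h·k1); w_{n+1} = w_n + (h/2)·(k1 + k2).
x=0.000000, w=1.200000:
  k1 = f(0.000000, 1.200000) = 0.000000
  k2 = f(0.400000, 1.200000) = -0.292800
  w ← 1.200000 + (0.4/2)·(0.000000 + (-0.292800)) = 1.141440
x=0.400000, w=1.141440:
  k1 = f(0.400000, 1.141440) = -0.278511
  k2 = f(0.800000, 1.030035) = -0.502657
  w ← 1.141440 + (0.4/2)·(-0.278511 + (-0.502657)) = 0.985206
w(0.8) ≈ 0.9852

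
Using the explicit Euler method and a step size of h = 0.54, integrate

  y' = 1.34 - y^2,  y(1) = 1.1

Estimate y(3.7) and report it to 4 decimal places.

1.1576

Euler: y_{n+1} = y_n + h·f(x_n, y_n).
x=1.000000, y=1.100000: f=0.130000 → y ← 1.100000 + 0.54·0.130000 = 1.170200
x=1.540000, y=1.170200: f=-0.029368 → y ← 1.170200 + 0.54·(-0.029368) = 1.154341
x=2.080000, y=1.154341: f=0.007496 → y ← 1.154341 + 0.54·0.007496 = 1.158389
x=2.620000, y=1.158389: f=-0.001866 → y ← 1.158389 + 0.54·(-0.001866) = 1.157382
x=3.160000, y=1.157382: f=0.000467 → y ← 1.157382 + 0.54·0.000467 = 1.157634
y(3.7) ≈ 1.1576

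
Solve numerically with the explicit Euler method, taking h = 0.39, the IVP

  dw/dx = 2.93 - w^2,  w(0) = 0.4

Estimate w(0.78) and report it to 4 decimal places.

1.7684

Euler: w_{n+1} = w_n + h·f(x_n, w_n).
x=0.000000, w=0.400000: f=2.770000 → w ← 0.400000 + 0.39·2.770000 = 1.480300
x=0.390000, w=1.480300: f=0.738712 → w ← 1.480300 + 0.39·0.738712 = 1.768398
w(0.78) ≈ 1.7684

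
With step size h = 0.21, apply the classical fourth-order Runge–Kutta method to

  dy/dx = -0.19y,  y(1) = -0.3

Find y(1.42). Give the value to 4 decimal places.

RK4: k1 = f(x_n, y_n); k2 = f(x_n + h/2, y_n + (h/2)·k1); k3 = f(x_n + h/2, y_n + (h/2)·k2); k4 = f(x_n + h, y_n + h·k3); y_{n+1} = y_n + (h/6)·(k1 + 2k2 + 2k3 + k4).
x=1.000000, y=-0.300000:
  k1 = f(1.000000, -0.300000) = 0.057000
  k2 = f(1.105000, -0.294015) = 0.055863
  k3 = f(1.105000, -0.294134) = 0.055886
  k4 = f(1.210000, -0.288264) = 0.054770
  y ← -0.300000 + (0.21/6)·(k1 + 2k2 + 2k3 + k4) = -0.288266
x=1.210000, y=-0.288266:
  k1 = f(1.210000, -0.288266) = 0.054770
  k2 = f(1.315000, -0.282515) = 0.053678
  k3 = f(1.315000, -0.282629) = 0.053700
  k4 = f(1.420000, -0.276989) = 0.052628
  y ← -0.288266 + (0.21/6)·(k1 + 2k2 + 2k3 + k4) = -0.276990
y(1.42) ≈ -0.2770

-0.2770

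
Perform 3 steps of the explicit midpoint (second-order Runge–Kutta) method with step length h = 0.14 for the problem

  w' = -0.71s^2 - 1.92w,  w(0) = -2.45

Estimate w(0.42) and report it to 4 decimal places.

-1.1215

Midpoint: k1 = f(s_n, w_n); k2 = f(s_n + h/2, w_n + (h/2)·k1); w_{n+1} = w_n + h·k2.
s=0.000000, w=-2.450000:
  k1 = f(0.000000, -2.450000) = 4.704000
  k2 = f(0.070000, -2.120720) = 4.068303
  w ← -2.450000 + 0.14·4.068303 = -1.880438
s=0.140000, w=-1.880438:
  k1 = f(0.140000, -1.880438) = 3.596524
  k2 = f(0.210000, -1.628681) = 3.095756
  w ← -1.880438 + 0.14·3.095756 = -1.447032
s=0.280000, w=-1.447032:
  k1 = f(0.280000, -1.447032) = 2.722637
  k2 = f(0.350000, -1.256447) = 2.325403
  w ← -1.447032 + 0.14·2.325403 = -1.121475
w(0.42) ≈ -1.1215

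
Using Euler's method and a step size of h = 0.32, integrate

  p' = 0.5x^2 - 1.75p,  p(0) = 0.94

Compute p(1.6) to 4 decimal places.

0.3566

Euler: p_{n+1} = p_n + h·f(x_n, p_n).
x=0.000000, p=0.940000: f=-1.645000 → p ← 0.940000 + 0.32·(-1.645000) = 0.413600
x=0.320000, p=0.413600: f=-0.672600 → p ← 0.413600 + 0.32·(-0.672600) = 0.198368
x=0.640000, p=0.198368: f=-0.142344 → p ← 0.198368 + 0.32·(-0.142344) = 0.152818
x=0.960000, p=0.152818: f=0.193369 → p ← 0.152818 + 0.32·0.193369 = 0.214696
x=1.280000, p=0.214696: f=0.443482 → p ← 0.214696 + 0.32·0.443482 = 0.356610
p(1.6) ≈ 0.3566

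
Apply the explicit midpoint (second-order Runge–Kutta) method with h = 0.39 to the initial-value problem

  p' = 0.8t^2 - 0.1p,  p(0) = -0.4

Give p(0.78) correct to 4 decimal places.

-0.2527

Midpoint: k1 = f(t_n, p_n); k2 = f(t_n + h/2, p_n + (h/2)·k1); p_{n+1} = p_n + h·k2.
t=0.000000, p=-0.400000:
  k1 = f(0.000000, -0.400000) = 0.040000
  k2 = f(0.195000, -0.392200) = 0.069640
  p ← -0.400000 + 0.39·0.069640 = -0.372840
t=0.390000, p=-0.372840:
  k1 = f(0.390000, -0.372840) = 0.158964
  k2 = f(0.585000, -0.341842) = 0.307964
  p ← -0.372840 + 0.39·0.307964 = -0.252734
p(0.78) ≈ -0.2527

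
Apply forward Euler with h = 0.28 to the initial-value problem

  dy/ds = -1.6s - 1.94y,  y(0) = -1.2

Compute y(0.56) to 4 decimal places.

Euler: y_{n+1} = y_n + h·f(s_n, y_n).
s=0.000000, y=-1.200000: f=2.328000 → y ← -1.200000 + 0.28·2.328000 = -0.548160
s=0.280000, y=-0.548160: f=0.615430 → y ← -0.548160 + 0.28·0.615430 = -0.375839
y(0.56) ≈ -0.3758

-0.3758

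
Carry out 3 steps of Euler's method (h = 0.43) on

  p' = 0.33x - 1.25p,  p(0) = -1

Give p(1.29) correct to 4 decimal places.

0.0513

Euler: p_{n+1} = p_n + h·f(x_n, p_n).
x=0.000000, p=-1.000000: f=1.250000 → p ← -1.000000 + 0.43·1.250000 = -0.462500
x=0.430000, p=-0.462500: f=0.720025 → p ← -0.462500 + 0.43·0.720025 = -0.152889
x=0.860000, p=-0.152889: f=0.474912 → p ← -0.152889 + 0.43·0.474912 = 0.051323
p(1.29) ≈ 0.0513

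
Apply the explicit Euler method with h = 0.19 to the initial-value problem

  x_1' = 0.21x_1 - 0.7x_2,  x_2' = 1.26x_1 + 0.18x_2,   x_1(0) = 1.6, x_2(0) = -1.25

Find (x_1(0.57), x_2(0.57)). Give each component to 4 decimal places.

Euler on (x_1,x_2): x_1_{n+1} = x_1_n + h·x_1', x_2_{n+1} = x_2_n + h·x_2'.
0.000000: (1.600000, -1.250000); f=(1.211000, 1.791000) → (1.830090, -0.909710)
0.190000: (1.830090, -0.909710); f=(1.021116, 2.142166) → (2.024102, -0.502699)
0.380000: (2.024102, -0.502699); f=(0.776950, 2.459883) → (2.171723, -0.035321)
(x_1(0.57), x_2(0.57)) ≈ (2.1717, -0.0353)

2.1717, -0.0353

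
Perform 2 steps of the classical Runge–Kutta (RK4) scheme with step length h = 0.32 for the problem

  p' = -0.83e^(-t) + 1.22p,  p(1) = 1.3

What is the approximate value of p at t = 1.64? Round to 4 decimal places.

RK4: k1 = f(t_n, p_n); k2 = f(t_n + h/2, p_n + (h/2)·k1); k3 = f(t_n + h/2, p_n + (h/2)·k2); k4 = f(t_n + h, p_n + h·k3); p_{n+1} = p_n + (h/6)·(k1 + 2k2 + 2k3 + k4).
t=1.000000, p=1.300000:
  k1 = f(1.000000, 1.300000) = 1.280660
  k2 = f(1.160000, 1.504906) = 1.575791
  k3 = f(1.160000, 1.552127) = 1.633401
  k4 = f(1.320000, 1.822688) = 2.001957
  p ← 1.300000 + (0.32/6)·(k1 + 2k2 + 2k3 + k4) = 1.817387
t=1.320000, p=1.817387:
  k1 = f(1.320000, 1.817387) = 1.995490
  k2 = f(1.480000, 2.136665) = 2.417792
  k3 = f(1.480000, 2.204234) = 2.500226
  k4 = f(1.640000, 2.617459) = 3.032297
  p ← 1.817387 + (0.32/6)·(k1 + 2k2 + 2k3 + k4) = 2.610124
p(1.64) ≈ 2.6101

2.6101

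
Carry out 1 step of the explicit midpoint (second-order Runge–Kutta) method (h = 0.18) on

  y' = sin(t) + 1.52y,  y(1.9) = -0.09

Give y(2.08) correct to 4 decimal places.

Midpoint: k1 = f(t_n, y_n); k2 = f(t_n + h/2, y_n + (h/2)·k1); y_{n+1} = y_n + h·k2.
t=1.900000, y=-0.090000:
  k1 = f(1.900000, -0.090000) = 0.809500
  k2 = f(1.990000, -0.017145) = 0.887353
  y ← -0.090000 + 0.18·0.887353 = 0.069724
y(2.08) ≈ 0.0697

0.0697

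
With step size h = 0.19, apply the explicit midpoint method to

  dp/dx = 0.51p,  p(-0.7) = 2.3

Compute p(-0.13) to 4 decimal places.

3.0746

Midpoint: k1 = f(x_n, p_n); k2 = f(x_n + h/2, p_n + (h/2)·k1); p_{n+1} = p_n + h·k2.
x=-0.700000, p=2.300000:
  k1 = f(-0.700000, 2.300000) = 1.173000
  k2 = f(-0.605000, 2.411435) = 1.229832
  p ← 2.300000 + 0.19·1.229832 = 2.533668
x=-0.510000, p=2.533668:
  k1 = f(-0.510000, 2.533668) = 1.292171
  k2 = f(-0.415000, 2.656424) = 1.354776
  p ← 2.533668 + 0.19·1.354776 = 2.791076
x=-0.320000, p=2.791076:
  k1 = f(-0.320000, 2.791076) = 1.423449
  k2 = f(-0.225000, 2.926303) = 1.492415
  p ← 2.791076 + 0.19·1.492415 = 3.074634
p(-0.13) ≈ 3.0746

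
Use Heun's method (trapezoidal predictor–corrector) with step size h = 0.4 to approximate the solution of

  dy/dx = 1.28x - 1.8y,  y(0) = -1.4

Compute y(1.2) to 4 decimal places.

0.3007

Heun: k1 = f(x_n, y_n); k2 = f(x_n + h, y_n + h·k1); y_{n+1} = y_n + (h/2)·(k1 + k2).
x=0.000000, y=-1.400000:
  k1 = f(0.000000, -1.400000) = 2.520000
  k2 = f(0.400000, -0.392000) = 1.217600
  y ← -1.400000 + (0.4/2)·(2.520000 + 1.217600) = -0.652480
x=0.400000, y=-0.652480:
  k1 = f(0.400000, -0.652480) = 1.686464
  k2 = f(0.800000, 0.022106) = 0.984210
  y ← -0.652480 + (0.4/2)·(1.686464 + 0.984210) = -0.118345
x=0.800000, y=-0.118345:
  k1 = f(0.800000, -0.118345) = 1.237021
  k2 = f(1.200000, 0.376463) = 0.858366
  y ← -0.118345 + (0.4/2)·(1.237021 + 0.858366) = 0.300732
y(1.2) ≈ 0.3007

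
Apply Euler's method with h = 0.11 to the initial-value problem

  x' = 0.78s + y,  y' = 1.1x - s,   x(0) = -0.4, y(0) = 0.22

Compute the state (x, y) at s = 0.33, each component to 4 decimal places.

-0.3161, 0.0478

Euler on (x,y): x_{n+1} = x_n + h·x', y_{n+1} = y_n + h·y'.
0.000000: (-0.400000, 0.220000); f=(0.220000, -0.440000) → (-0.375800, 0.171600)
0.110000: (-0.375800, 0.171600); f=(0.257400, -0.523380) → (-0.347486, 0.114028)
0.220000: (-0.347486, 0.114028); f=(0.285628, -0.602235) → (-0.316067, 0.047782)
(x(0.33), y(0.33)) ≈ (-0.3161, 0.0478)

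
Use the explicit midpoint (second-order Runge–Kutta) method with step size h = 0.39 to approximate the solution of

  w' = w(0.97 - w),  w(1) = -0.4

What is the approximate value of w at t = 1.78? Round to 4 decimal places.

Midpoint: k1 = f(t_n, w_n); k2 = f(t_n + h/2, w_n + (h/2)·k1); w_{n+1} = w_n + h·k2.
t=1.000000, w=-0.400000:
  k1 = f(1.000000, -0.400000) = -0.548000
  k2 = f(1.195000, -0.506860) = -0.748561
  w ← -0.400000 + 0.39·(-0.748561) = -0.691939
t=1.390000, w=-0.691939:
  k1 = f(1.390000, -0.691939) = -1.149960
  k2 = f(1.585000, -0.916181) = -1.728084
  w ← -0.691939 + 0.39·(-1.728084) = -1.365891
w(1.78) ≈ -1.3659

-1.3659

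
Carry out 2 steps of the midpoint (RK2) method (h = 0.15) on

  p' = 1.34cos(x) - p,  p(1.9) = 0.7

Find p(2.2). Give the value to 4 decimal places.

0.3565

Midpoint: k1 = f(x_n, p_n); k2 = f(x_n + h/2, p_n + (h/2)·k1); p_{n+1} = p_n + h·k2.
x=1.900000, p=0.700000:
  k1 = f(1.900000, 0.700000) = -1.133208
  k2 = f(1.975000, 0.615009) = -1.142014
  p ← 0.700000 + 0.15·(-1.142014) = 0.528698
x=2.050000, p=0.528698:
  k1 = f(2.050000, 0.528698) = -1.146535
  k2 = f(2.125000, 0.442708) = -1.147905
  p ← 0.528698 + 0.15·(-1.147905) = 0.356512
p(2.2) ≈ 0.3565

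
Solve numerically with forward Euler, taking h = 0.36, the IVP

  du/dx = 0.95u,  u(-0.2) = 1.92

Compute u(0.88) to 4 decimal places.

Euler: u_{n+1} = u_n + h·f(x_n, u_n).
x=-0.200000, u=1.920000: f=1.824000 → u ← 1.920000 + 0.36·1.824000 = 2.576640
x=0.160000, u=2.576640: f=2.447808 → u ← 2.576640 + 0.36·2.447808 = 3.457851
x=0.520000, u=3.457851: f=3.284958 → u ← 3.457851 + 0.36·3.284958 = 4.640436
u(0.88) ≈ 4.6404

4.6404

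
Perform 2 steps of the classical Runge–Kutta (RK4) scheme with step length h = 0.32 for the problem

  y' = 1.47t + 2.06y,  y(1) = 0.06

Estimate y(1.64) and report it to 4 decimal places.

2.6642

RK4: k1 = f(t_n, y_n); k2 = f(t_n + h/2, y_n + (h/2)·k1); k3 = f(t_n + h/2, y_n + (h/2)·k2); k4 = f(t_n + h, y_n + h·k3); y_{n+1} = y_n + (h/6)·(k1 + 2k2 + 2k3 + k4).
t=1.000000, y=0.060000:
  k1 = f(1.000000, 0.060000) = 1.593600
  k2 = f(1.160000, 0.314976) = 2.354051
  k3 = f(1.160000, 0.436648) = 2.604695
  k4 = f(1.320000, 0.893502) = 3.781015
  y ← 0.060000 + (0.32/6)·(k1 + 2k2 + 2k3 + k4) = 0.875579
t=1.320000, y=0.875579:
  k1 = f(1.320000, 0.875579) = 3.744093
  k2 = f(1.480000, 1.474634) = 5.213346
  k3 = f(1.480000, 1.709714) = 5.697611
  k4 = f(1.640000, 2.698815) = 7.970358
  y ← 0.875579 + (0.32/6)·(k1 + 2k2 + 2k3 + k4) = 2.664185
y(1.64) ≈ 2.6642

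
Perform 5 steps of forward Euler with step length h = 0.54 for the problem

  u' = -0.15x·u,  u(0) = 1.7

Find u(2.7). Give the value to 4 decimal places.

Euler: u_{n+1} = u_n + h·f(x_n, u_n).
x=0.000000, u=1.700000: f=0.000000 → u ← 1.700000 + 0.54·0.000000 = 1.700000
x=0.540000, u=1.700000: f=-0.137700 → u ← 1.700000 + 0.54·(-0.137700) = 1.625642
x=1.080000, u=1.625642: f=-0.263354 → u ← 1.625642 + 0.54·(-0.263354) = 1.483431
x=1.620000, u=1.483431: f=-0.360474 → u ← 1.483431 + 0.54·(-0.360474) = 1.288775
x=2.160000, u=1.288775: f=-0.417563 → u ← 1.288775 + 0.54·(-0.417563) = 1.063291
u(2.7) ≈ 1.0633

1.0633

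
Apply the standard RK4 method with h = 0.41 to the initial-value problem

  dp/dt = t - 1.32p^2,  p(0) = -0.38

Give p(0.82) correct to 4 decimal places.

-0.1787

RK4: k1 = f(t_n, p_n); k2 = f(t_n + h/2, p_n + (h/2)·k1); k3 = f(t_n + h/2, p_n + (h/2)·k2); k4 = f(t_n + h, p_n + h·k3); p_{n+1} = p_n + (h/6)·(k1 + 2k2 + 2k3 + k4).
t=0.000000, p=-0.380000:
  k1 = f(0.000000, -0.380000) = -0.190608
  k2 = f(0.205000, -0.419075) = -0.026823
  k3 = f(0.205000, -0.385499) = 0.008836
  k4 = f(0.410000, -0.376377) = 0.223009
  p ← -0.380000 + (0.41/6)·(k1 + 2k2 + 2k3 + k4) = -0.380244
t=0.410000, p=-0.380244:
  k1 = f(0.410000, -0.380244) = 0.219147
  k2 = f(0.615000, -0.335319) = 0.466581
  k3 = f(0.615000, -0.284595) = 0.508087
  k4 = f(0.820000, -0.171928) = 0.780982
  p ← -0.380244 + (0.41/6)·(k1 + 2k2 + 2k3 + k4) = -0.178697
p(0.82) ≈ -0.1787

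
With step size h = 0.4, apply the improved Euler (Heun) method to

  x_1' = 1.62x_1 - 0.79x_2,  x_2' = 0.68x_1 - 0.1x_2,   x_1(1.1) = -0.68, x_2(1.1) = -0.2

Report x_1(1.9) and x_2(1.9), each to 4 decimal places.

Heun on (x_1,x_2): k1 = f(s_n, state_n); k2 = f(s_n + h, state_n + h·k1); state_{n+1} = state_n + (h/2)·(k1 + k2).
1.100000: (-0.680000, -0.200000)
  k1 = (-0.943600, -0.442400)
  predictor → (-1.057440, -0.376960)
  k2 = (-1.415254, -0.681363)
  → (-1.151771, -0.424753)
1.500000: (-1.151771, -0.424753)
  k1 = (-1.530314, -0.740729)
  predictor → (-1.763897, -0.721044)
  k2 = (-2.287888, -1.127345)
  → (-1.915411, -0.798367)
(x_1(1.9), x_2(1.9)) ≈ (-1.9154, -0.7984)

-1.9154, -0.7984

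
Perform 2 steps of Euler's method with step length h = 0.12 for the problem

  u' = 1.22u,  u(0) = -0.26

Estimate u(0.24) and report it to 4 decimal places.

-0.3417

Euler: u_{n+1} = u_n + h·f(x_n, u_n).
x=0.000000, u=-0.260000: f=-0.317200 → u ← -0.260000 + 0.12·(-0.317200) = -0.298064
x=0.120000, u=-0.298064: f=-0.363638 → u ← -0.298064 + 0.12·(-0.363638) = -0.341701
u(0.24) ≈ -0.3417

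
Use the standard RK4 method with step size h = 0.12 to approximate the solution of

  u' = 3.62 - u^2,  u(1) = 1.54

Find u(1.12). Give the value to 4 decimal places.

RK4: k1 = f(x_n, u_n); k2 = f(x_n + h/2, u_n + (h/2)·k1); k3 = f(x_n + h/2, u_n + (h/2)·k2); k4 = f(x_n + h, u_n + h·k3); u_{n+1} = u_n + (h/6)·(k1 + 2k2 + 2k3 + k4).
x=1.000000, u=1.540000:
  k1 = f(1.000000, 1.540000) = 1.248400
  k2 = f(1.060000, 1.614904) = 1.012085
  k3 = f(1.060000, 1.600725) = 1.057679
  k4 = f(1.120000, 1.666921) = 0.841373
  u ← 1.540000 + (0.12/6)·(k1 + 2k2 + 2k3 + k4) = 1.664586
u(1.12) ≈ 1.6646

1.6646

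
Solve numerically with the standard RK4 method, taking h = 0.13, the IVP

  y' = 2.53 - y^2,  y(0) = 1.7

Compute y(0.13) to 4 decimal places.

RK4: k1 = f(x_n, y_n); k2 = f(x_n + h/2, y_n + (h/2)·k1); k3 = f(x_n + h/2, y_n + (h/2)·k2); k4 = f(x_n + h, y_n + h·k3); y_{n+1} = y_n + (h/6)·(k1 + 2k2 + 2k3 + k4).
x=0.000000, y=1.700000:
  k1 = f(0.000000, 1.700000) = -0.360000
  k2 = f(0.065000, 1.676600) = -0.280988
  k3 = f(0.065000, 1.681736) = -0.298235
  k4 = f(0.130000, 1.661229) = -0.229683
  y ← 1.700000 + (0.13/6)·(k1 + 2k2 + 2k3 + k4) = 1.662124
y(0.13) ≈ 1.6621

1.6621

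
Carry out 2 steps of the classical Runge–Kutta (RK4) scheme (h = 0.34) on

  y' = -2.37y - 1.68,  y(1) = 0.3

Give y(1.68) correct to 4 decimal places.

RK4: k1 = f(t_n, y_n); k2 = f(t_n + h/2, y_n + (h/2)·k1); k3 = f(t_n + h/2, y_n + (h/2)·k2); k4 = f(t_n + h, y_n + h·k3); y_{n+1} = y_n + (h/6)·(k1 + 2k2 + 2k3 + k4).
t=1.000000, y=0.300000:
  k1 = f(1.000000, 0.300000) = -2.391000
  k2 = f(1.170000, -0.106470) = -1.427666
  k3 = f(1.170000, 0.057297) = -1.815793
  k4 = f(1.340000, -0.317370) = -0.927834
  y ← 0.300000 + (0.34/6)·(k1 + 2k2 + 2k3 + k4) = -0.255659
t=1.340000, y=-0.255659:
  k1 = f(1.340000, -0.255659) = -1.074087
  k2 = f(1.510000, -0.438254) = -0.641338
  k3 = f(1.510000, -0.364687) = -0.815693
  k4 = f(1.680000, -0.532995) = -0.416802
  y ← -0.255659 + (0.34/6)·(k1 + 2k2 + 2k3 + k4) = -0.505273
y(1.68) ≈ -0.5053

-0.5053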